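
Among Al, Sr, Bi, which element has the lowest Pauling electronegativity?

Sr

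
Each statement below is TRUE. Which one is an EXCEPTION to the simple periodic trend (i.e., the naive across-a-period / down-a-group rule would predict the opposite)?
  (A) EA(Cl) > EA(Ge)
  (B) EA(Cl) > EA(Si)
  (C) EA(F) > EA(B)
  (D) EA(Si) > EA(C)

(D)

The general trend: electron affinity increases across a period and decreases down a group.
(A) Cl (period 3, group 17) vs Ge (period 4, group 14): the stated order agrees with the simple trend.
(B) Cl (period 3, group 17) vs Si (period 3, group 14): the stated order agrees with the simple trend.
(C) F (period 2, group 17) vs B (period 2, group 13): the stated order agrees with the simple trend.
(D) Si (period 3, group 14) vs C (period 2, group 14): the stated order contradicts the simple trend.
The exception is (D): Si's larger, more diffuse 3p orbitals accept an added electron slightly more readily than C's compact 2p.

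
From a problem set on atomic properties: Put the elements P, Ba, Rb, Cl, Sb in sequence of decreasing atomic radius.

P is in period 3, group 15; Cl is in period 3, group 17; Rb is in period 5, group 1; Sb is in period 5, group 15; Ba is in period 6, group 2.
Radius decreases left→right (rising Z_eff, same n) and increases top→bottom (higher n).
Here both period and group differ, so the two effects have to be weighed against each other.
P > Cl: P lies to the left of Cl in period 3, so the across-period effect alone puts P larger.
Sb > P: they share group 15; the group trend gives Sb the larger value.
Ba > Sb: relative to Sb, both the across-period and down-group shifts push Ba's atomic radius up.
Rb > Ba: the two effects oppose for this pair; the across-period effect wins (210 vs 196 pm).
For reference (pm): P 111, Cl 99, Rb 210, Sb 140, Ba 196.
So from largest to smallest: Rb > Ba > Sb > P > Cl.

Rb, Ba, Sb, P, Cl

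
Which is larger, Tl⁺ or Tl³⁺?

Both ions have Z = 81 protons, but Tl³⁺ has lost more electrons, so its remaining electrons feel a larger effective nuclear charge per electron and are pulled in more tightly.
Higher positive charge → smaller ion, so Tl⁺ > Tl³⁺.

Tl⁺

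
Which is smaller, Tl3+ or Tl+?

Both ions have Z = 81 protons, but Tl3+ has lost more electrons, so its remaining electrons feel a larger effective nuclear charge per electron and are pulled in more tightly.
Higher positive charge → smaller ion, so Tl+ > Tl3+.

Tl3+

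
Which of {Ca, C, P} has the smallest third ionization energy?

The third ionization energy removes an electron from the +2 ion. For each element: Ca²⁺ is the bare [Ar] core; C²⁺ still has 2 valence electrons; P²⁺ still has 3 valence electrons.
Core electrons are held far more tightly than valence electrons, so Ca tops the IE_3 order.
Valence configurations: C²⁺ [He]2s², P²⁺ [Ne]3s²3p¹.
The numbers (kJ/mol): Ca 4912, C 4620, P 2914.
So the third ionization energies run P < C < Ca.

P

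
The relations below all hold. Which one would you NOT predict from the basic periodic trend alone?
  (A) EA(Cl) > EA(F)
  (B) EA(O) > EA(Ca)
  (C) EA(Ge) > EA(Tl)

(A)

The general trend: electron affinity increases across a period and decreases down a group.
(A) Cl (period 3, group 17) vs F (period 2, group 17): the stated order contradicts the simple trend.
(B) O (period 2, group 16) vs Ca (period 4, group 2): the stated order agrees with the simple trend.
(C) Ge (period 4, group 14) vs Tl (period 6, group 13): the stated order agrees with the simple trend.
The exception is (A): F's small 2p subshell makes the incoming electron feel strong e⁻–e⁻ repulsion, so Cl actually releases more energy on gaining an electron.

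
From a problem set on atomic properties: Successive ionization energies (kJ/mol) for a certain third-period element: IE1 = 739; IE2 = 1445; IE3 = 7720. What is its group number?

Group 2

Look for the largest jump between consecutive ionization energies: IE3/IE2 ≈ 5.3, far larger than any earlier ratio.
That jump marks the point where a core electron is being removed. So the atom has 2 valence electrons.
A main-group element with 2 valence electrons is in group 2.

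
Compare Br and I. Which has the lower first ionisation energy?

I

Across a period the outer electron is held more tightly (higher IE₁); down a group it sits in a higher shell, more shielded, and comes off more easily.
All are in group 17, so first ionization energy increases up the group.
So I has the lower first ionisation energy (I < Br).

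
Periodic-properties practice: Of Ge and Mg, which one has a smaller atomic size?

Ge

Mg is in period 3, group 2; Ge is in period 4, group 14.
Radius decreases left→right (rising Z_eff, same n) and increases top→bottom (higher n).
Neither a single period nor a single group — weigh both effects.
Mg > Ge: the two effects oppose for this pair; the across-period effect wins (139 vs 121 pm).
For reference (pm): Mg 139, Ge 121.
So Ge has the smaller atomic size (Ge < Mg).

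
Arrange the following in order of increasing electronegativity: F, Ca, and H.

H is in period 1, group 1; F is in period 2, group 17; Ca is in period 4, group 2.
EN rises left→right (higher Z_eff, smaller atoms) and falls top→bottom (larger, more shielded atoms).
These span different periods and groups, so the two trends combine.
H > Ca: the two effects oppose for this pair; the down-group effect wins (2.20 vs 1.00).
F > H: period and group pull opposite ways; the across-period shift dominates (3.98 vs 2.20).
For reference (Pauling): H 2.20, F 3.98, Ca 1.00.
So from lowest to highest: Ca < H < F.

Ca < H < F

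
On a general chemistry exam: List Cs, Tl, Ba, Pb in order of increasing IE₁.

Removing the outermost electron gets harder across a period and easier down a group.
All lie in period 6, so first ionization energy increases left to right.
So from lowest to highest: Cs < Ba < Tl < Pb.

Cs < Ba < Tl < Pb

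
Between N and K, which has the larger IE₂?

K

IE_2 is the cost of taking one more electron from the +1 cation: N⁺ still has 4 valence electrons; K⁺ is the bare [Ar] core.
Breaking into a closed-shell core is much more expensive than removing a leftover valence electron — K has the largest IE_2 here.
The numbers (kJ/mol): N 2856, K 3052.
Hence IE_2: N < K.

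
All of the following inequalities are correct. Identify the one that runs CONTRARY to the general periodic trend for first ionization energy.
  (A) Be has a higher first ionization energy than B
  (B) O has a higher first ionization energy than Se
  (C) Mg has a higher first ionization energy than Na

(A)

The general trend: first ionization energy increases across a period and decreases down a group.
(A) Be (period 2, group 2) vs B (period 2, group 13): the stated order contradicts the simple trend.
(B) O (period 2, group 16) vs Se (period 4, group 16): the stated order agrees with the simple trend.
(C) Mg (period 3, group 2) vs Na (period 3, group 1): the stated order agrees with the simple trend.
The exception is (A): removing B's lone 2p electron is easier than breaking Be's filled 2s².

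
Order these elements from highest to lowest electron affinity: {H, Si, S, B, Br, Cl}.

Cl > Br > S > Si > H > B

H is in period 1, group 1; B is in period 2, group 13; Si is in period 3, group 14; S is in period 3, group 16; Cl is in period 3, group 17; Br is in period 4, group 17.
Atoms with high Z_eff and room in the valence shell (especially the halogens) have the most exothermic electron affinities.
Neither a single period nor a single group — weigh both effects.
H > B: the two effects oppose for this pair; the down-group effect wins (73 vs 27 kJ/mol).
Si > H: period and group pull opposite ways; the across-period shift dominates (134 vs 73 kJ/mol).
S > Si: both are in period 3; the period trend gives S the larger value.
Br > S: the two effects oppose for this pair; the across-period effect wins (325 vs 200 kJ/mol).
Cl > Br: they share group 17; the group trend gives Cl the larger value.
Approximate values (kJ/mol): H 73, B 27, Si 134, S 200, Cl 349, Br 325.
So from highest to lowest: Cl > Br > S > Si > H > B.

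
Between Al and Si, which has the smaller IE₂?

Si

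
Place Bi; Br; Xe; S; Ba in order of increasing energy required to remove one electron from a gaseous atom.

Ba, Bi, S, Br, Xe

S is in period 3, group 16; Br is in period 4, group 17; Xe is in period 5, group 18; Ba is in period 6, group 2; Bi is in period 6, group 15.
First ionization energy rises across a period (greater Z_eff holds electrons more tightly) and falls down a group (valence electrons are farther from the nucleus).
Here both period and group differ, so the two effects have to be weighed against each other.
Bi > Ba: Bi lies to the right of Ba in period 6, so the across-period effect alone puts Bi higher.
S > Bi: both effects reinforce here, so S is clearly the higher of the two.
Br > S: period and group pull opposite ways; the across-period shift dominates (1140 vs 1000 kJ/mol).
Xe > Br: the two effects oppose for this pair; the across-period effect wins (1170 vs 1140 kJ/mol).
For reference (kJ/mol): S 1000, Br 1140, Xe 1170, Ba 503, Bi 703.
So from lowest to highest: Ba < Bi < S < Br < Xe.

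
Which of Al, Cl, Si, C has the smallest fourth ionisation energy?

The fourth ionization energy removes an electron from the +3 ion. For each element: Al³⁺ is the bare [Ne] core; Cl³⁺ still has 4 valence electrons; Si³⁺ still has 1 valence electron; C³⁺ still has 1 valence electron.
Pulling an electron out of a noble-gas core costs far more than removing a remaining valence electron, so Al sits at the high end of IE_4.
Valence configurations: Cl³⁺ [Ne]3s²3p², Si³⁺ [Ne]3s¹, C³⁺ [He]2s¹.
The numbers (kJ/mol): Al 11577, Cl 5159, Si 4356, C 6223.
So the fourth ionization energies run Si < Cl < C < Al.

Si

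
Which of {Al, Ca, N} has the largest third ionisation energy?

Ca

After 2 electrons have been removed, what remains? Al²⁺ still has 1 valence electron; Ca²⁺ is the bare [Ar] core; N²⁺ still has 3 valence electrons.
Breaking into a closed-shell core is much more expensive than removing a leftover valence electron — Ca has the largest IE_3 here.
Valence configurations: Al²⁺ [Ne]3s¹, N²⁺ [He]2s²2p¹.
The numbers (kJ/mol): Al 2745, Ca 4912, N 4578.
Overall IE_3 order: Al < N < Ca.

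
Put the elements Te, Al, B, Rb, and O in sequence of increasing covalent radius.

Atomic radius shrinks across a period as nuclear charge pulls the same shell inward, and grows down a group as new shells are added.
These span different periods and groups, so the two trends combine.
B > O: B lies to the left of O in period 2, so the across-period effect alone puts B larger.
Al > B: Al sits below B in group 13, so the down-group effect alone puts Al larger.
Te > Al: period and group pull opposite ways; the down-group shift dominates (136 vs 126 pm).
Rb > Te: both are in period 5; the period trend gives Rb the larger value.
Approximate values (pm): B 85, O 63, Al 126, Rb 210, Te 136.
So from smallest to largest: O < B < Al < Te < Rb.

O < B < Al < Te < Rb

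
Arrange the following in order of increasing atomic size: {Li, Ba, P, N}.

N < P < Li < Ba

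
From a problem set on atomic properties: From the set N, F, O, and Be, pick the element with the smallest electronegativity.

Be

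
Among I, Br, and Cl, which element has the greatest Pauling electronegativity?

Cl

Cl is in period 3, group 17; Br is in period 4, group 17; I is in period 5, group 17.
Smaller atoms with higher effective nuclear charge are more electronegative.
All are in group 17, so electronegativity increases up the group.
The greatest Pauling electronegativity among these belongs to Cl.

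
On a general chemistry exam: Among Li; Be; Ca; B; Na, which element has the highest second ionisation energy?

Li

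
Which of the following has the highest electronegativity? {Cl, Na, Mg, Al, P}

Cl

Na is in period 3, group 1; Mg is in period 3, group 2; Al is in period 3, group 13; P is in period 3, group 15; Cl is in period 3, group 17.
EN rises left→right (higher Z_eff, smaller atoms) and falls top→bottom (larger, more shielded atoms).
All lie in period 3, so electronegativity increases left to right.
The highest electronegativity among these belongs to Cl.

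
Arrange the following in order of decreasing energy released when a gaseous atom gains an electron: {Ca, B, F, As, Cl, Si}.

Cl > F > Si > As > B > Ca

B is in period 2, group 13; F is in period 2, group 17; Si is in period 3, group 14; Cl is in period 3, group 17; Ca is in period 4, group 2; As is in period 4, group 15.
Electron affinity generally becomes more exothermic across a period toward the halogens and less exothermic down a group.
Neither a single period nor a single group — weigh both effects.
B > Ca: both effects reinforce here, so B is clearly the higher of the two.
As > B: the two effects oppose for this pair; the across-period effect wins (78 vs 27 kJ/mol).
Si > As: period and group pull opposite ways; the down-group shift dominates (134 vs 78 kJ/mol).
F > Si: both effects reinforce here, so F is clearly the higher of the two.
Cl > F: this pair runs against the simple trend — see the exception note.
Note the exception: Cl has a higher electron affinity than F, contrary to the simple trend — F's small 2p subshell makes the incoming electron feel strong e⁻–e⁻ repulsion, so Cl actually releases more energy on gaining an electron.
For reference (kJ/mol): B 27, F 328, Si 134, Cl 349, Ca 2, As 78.
So from highest to lowest: Cl > F > Si > As > B > Ca.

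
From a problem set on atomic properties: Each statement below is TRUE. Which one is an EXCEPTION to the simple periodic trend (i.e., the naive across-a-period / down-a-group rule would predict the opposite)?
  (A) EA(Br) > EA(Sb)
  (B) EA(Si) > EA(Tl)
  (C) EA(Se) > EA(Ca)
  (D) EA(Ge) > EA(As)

(D)

The general trend: electron affinity increases across a period and decreases down a group.
(A) Br (period 4, group 17) vs Sb (period 5, group 15): the stated order agrees with the simple trend.
(B) Si (period 3, group 14) vs Tl (period 6, group 13): the stated order agrees with the simple trend.
(C) Se (period 4, group 16) vs Ca (period 4, group 2): the stated order agrees with the simple trend.
(D) Ge (period 4, group 14) vs As (period 4, group 15): the stated order contradicts the simple trend.
The exception is (D): adding an electron to As's half-filled 4p³ is unfavourable, so Ge (4p²) has the more exothermic EA.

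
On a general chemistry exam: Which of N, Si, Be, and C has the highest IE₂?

N

Consider each +1 ion: N⁺ still has 4 valence electrons; Si⁺ still has 3 valence electrons; Be⁺ still has 1 valence electron; C⁺ still has 3 valence electrons.
All are still removing valence electrons, so compare the +1 ions as you would atoms: IE_2 generally rises across a period (higher Z_eff) and falls down a group (larger shell), subject to the usual subshell exceptions.
Valence configurations: N⁺ [He]2s²2p², Si⁺ [Ne]3s²3p¹, Be⁺ [He]2s¹, C⁺ [He]2s²2p¹.
Approximate IE_2 values (kJ/mol): N 2856, Si 1577, Be 1757, C 2353.
So the second ionization energies run Si < Be < C < N.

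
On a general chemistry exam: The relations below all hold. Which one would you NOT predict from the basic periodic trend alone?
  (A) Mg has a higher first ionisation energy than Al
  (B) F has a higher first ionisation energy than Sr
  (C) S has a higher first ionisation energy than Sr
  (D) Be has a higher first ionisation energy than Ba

(A)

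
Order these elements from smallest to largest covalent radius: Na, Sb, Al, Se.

Se < Al < Sb < Na

Radius decreases left→right (rising Z_eff, same n) and increases top→bottom (higher n).
Here both period and group differ, so the two effects have to be weighed against each other.
Al > Se: period and group pull opposite ways; the across-period shift dominates (126 vs 116 pm).
Sb > Al: period and group pull opposite ways; the down-group shift dominates (140 vs 126 pm).
Na > Sb: period and group pull opposite ways; the across-period shift dominates (155 vs 140 pm).
Tabulated atomic radius (pm): Na 155, Al 126, Se 116, Sb 140.
So from smallest to largest: Se < Al < Sb < Na.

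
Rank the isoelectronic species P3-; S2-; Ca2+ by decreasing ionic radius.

P3- > S2- > Ca2+

All of these have 18 electrons, so size is governed by nuclear charge alone: the more protons, the stronger the pull on the same electron cloud, and the smaller the ion.
Nuclear charges: Ca2+ (Z=20), S2- (Z=16), P3- (Z=15).
Largest to smallest: P3- > S2- > Ca2+.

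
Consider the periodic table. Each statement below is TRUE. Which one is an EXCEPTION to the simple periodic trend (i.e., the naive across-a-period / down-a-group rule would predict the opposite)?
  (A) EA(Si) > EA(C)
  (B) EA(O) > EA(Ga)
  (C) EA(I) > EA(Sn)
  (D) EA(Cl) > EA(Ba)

(A)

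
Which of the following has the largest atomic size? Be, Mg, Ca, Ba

Radius decreases left→right (rising Z_eff, same n) and increases top→bottom (higher n).
All are in group 2, so atomic radius increases down the group.
The largest atomic size among these belongs to Ba.

Ba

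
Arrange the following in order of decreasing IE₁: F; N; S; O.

F > N > O > S

N is in period 2, group 15; O is in period 2, group 16; F is in period 2, group 17; S is in period 3, group 16.
Removing the outermost electron gets harder across a period and easier down a group.
These span different periods and groups, so the two trends combine.
O > S: O sits above S in group 16, so the down-group effect alone puts O higher.
N > O: this pair runs against the simple trend — see the exception note.
F > N: both are in period 2; the period trend gives F the larger value.
Note the exception: N has a higher first ionization energy than O, contrary to the simple trend — pairing an electron in O's 2p⁴ costs repulsion energy, so O ionizes more easily than half-filled N (2p³).
For reference (kJ/mol): N 1402, O 1314, F 1681, S 1000.
So from highest to lowest: F > N > O > S.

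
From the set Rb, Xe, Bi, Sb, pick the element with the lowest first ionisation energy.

Rb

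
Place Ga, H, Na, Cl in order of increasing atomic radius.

H, Cl, Ga, Na

H is in period 1, group 1; Na is in period 3, group 1; Cl is in period 3, group 17; Ga is in period 4, group 13.
Radius decreases left→right (rising Z_eff, same n) and increases top→bottom (higher n).
Here both period and group differ, so the two effects have to be weighed against each other.
Cl > H: the two effects oppose for this pair; the down-group effect wins (99 vs 32 pm).
Ga > Cl: relative to Cl, both the across-period and down-group shifts push Ga's atomic radius up.
Na > Ga: the two effects oppose for this pair; the across-period effect wins (155 vs 124 pm).
Tabulated atomic radius (pm): H 32, Na 155, Cl 99, Ga 124.
So from smallest to largest: H < Cl < Ga < Na.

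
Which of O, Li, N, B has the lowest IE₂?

B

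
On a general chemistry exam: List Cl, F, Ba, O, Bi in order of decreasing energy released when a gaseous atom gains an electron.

Cl, F, O, Bi, Ba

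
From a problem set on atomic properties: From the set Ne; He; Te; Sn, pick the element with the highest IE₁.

He is in period 1, group 18; Ne is in period 2, group 18; Sn is in period 5, group 14; Te is in period 5, group 16.
Removing the outermost electron gets harder across a period and easier down a group.
These span different periods and groups, so the two trends combine.
Te > Sn: both are in period 5; the period trend gives Te the larger value.
Ne > Te: relative to Te, both the across-period and down-group shifts push Ne's first ionization energy up.
He > Ne: they share group 18; the group trend gives He the larger value.
Approximate values (kJ/mol): He 2372, Ne 2081, Sn 709, Te 869.
The highest IE₁ among these belongs to He.

He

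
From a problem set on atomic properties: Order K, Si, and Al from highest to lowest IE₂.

The second ionization energy removes an electron from the +1 ion. For each element: K⁺ is the bare [Ar] core; Si⁺ still has 3 valence electrons; Al⁺ still has 2 valence electrons.
Breaking into a closed-shell core is much more expensive than removing a leftover valence electron — K has the largest IE_2 here.
Valence configurations: Si⁺ [Ne]3s²3p¹, Al⁺ [Ne]3s².
Si⁺ loses a lone 3p electron whereas Al⁺ must break into a filled 3s² pair, so IE_2(Al) > IE_2(Si) even though Si has the higher nuclear charge.
Approximate IE_2 values (kJ/mol): K 3052, Si 1577, Al 1817.
Hence IE_2: Si < Al < K.

K > Al > Si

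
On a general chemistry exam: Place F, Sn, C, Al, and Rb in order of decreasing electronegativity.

F > C > Sn > Al > Rb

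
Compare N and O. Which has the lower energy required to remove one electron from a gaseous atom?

N is in period 2, group 15; O is in period 2, group 16.
Removing the outermost electron gets harder across a period and easier down a group.
All lie in period 2; the across-period trend (first ionization energy increases left to right) applies, with the exception below.
Note the exception: N has a higher first ionization energy than O, contrary to the simple trend — pairing an electron in O's 2p⁴ costs repulsion energy, so O ionizes more easily than half-filled N (2p³).
Approximate values (kJ/mol): N 1402, O 1314.
So O has the lower energy required to remove one electron from a gaseous atom (O < N).

O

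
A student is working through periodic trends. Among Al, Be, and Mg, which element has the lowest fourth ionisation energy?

Mg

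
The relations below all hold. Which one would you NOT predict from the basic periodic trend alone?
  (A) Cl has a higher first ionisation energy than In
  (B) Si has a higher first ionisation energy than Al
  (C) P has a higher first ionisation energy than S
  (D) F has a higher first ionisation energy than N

(C)

The general trend: first ionisation energy increases across a period and decreases down a group.
(A) Cl (period 3, group 17) vs In (period 5, group 13): the stated order agrees with the simple trend.
(B) Si (period 3, group 14) vs Al (period 3, group 13): the stated order agrees with the simple trend.
(C) P (period 3, group 15) vs S (period 3, group 16): the stated order contradicts the simple trend.
(D) F (period 2, group 17) vs N (period 2, group 15): the stated order agrees with the simple trend.
The exception is (C): S (3p⁴) ionizes more easily than half-filled P (3p³) because the paired 3p electron in S is pushed out by e⁻–e⁻ repulsion.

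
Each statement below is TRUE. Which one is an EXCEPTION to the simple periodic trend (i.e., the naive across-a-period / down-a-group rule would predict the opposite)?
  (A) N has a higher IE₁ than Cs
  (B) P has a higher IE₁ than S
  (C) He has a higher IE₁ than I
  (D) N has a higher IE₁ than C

(B)

The general trend: IE₁ increases across a period and decreases down a group.
(A) N (period 2, group 15) vs Cs (period 6, group 1): the stated order agrees with the simple trend.
(B) P (period 3, group 15) vs S (period 3, group 16): the stated order contradicts the simple trend.
(C) He (period 1, group 18) vs I (period 5, group 17): the stated order agrees with the simple trend.
(D) N (period 2, group 15) vs C (period 2, group 14): the stated order agrees with the simple trend.
The exception is (B): S (3p⁴) ionizes more easily than half-filled P (3p³) because the paired 3p electron in S is pushed out by e⁻–e⁻ repulsion.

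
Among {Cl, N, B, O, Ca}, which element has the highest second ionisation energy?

Consider each +1 ion: Cl⁺ still has 6 valence electrons; N⁺ still has 4 valence electrons; B⁺ still has 2 valence electrons; O⁺ still has 5 valence electrons; Ca⁺ still has 1 valence electron.
All are still removing valence electrons, so compare the +1 ions as you would atoms: IE_2 generally rises across a period (higher Z_eff) and falls down a group (larger shell), subject to the usual subshell exceptions.
Valence configurations: Cl⁺ [Ne]3s²3p⁴, N⁺ [He]2s²2p², B⁺ [He]2s², O⁺ [He]2s²2p³, Ca⁺ [Ar]4s¹.
The numbers (kJ/mol): Cl 2298, N 2856, B 2427, O 3388, Ca 1145.
So the second ionization energies run Ca < Cl < B < N < O.

O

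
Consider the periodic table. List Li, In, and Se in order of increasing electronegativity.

Li is in period 2, group 1; Se is in period 4, group 16; In is in period 5, group 13.
EN rises left→right (higher Z_eff, smaller atoms) and falls top→bottom (larger, more shielded atoms).
Here both period and group differ, so the two effects have to be weighed against each other.
In > Li: the two effects oppose for this pair; the across-period effect wins (1.78 vs 0.98).
Se > In: both effects reinforce here, so Se is clearly the higher of the two.
Tabulated electronegativity (Pauling): Li 0.98, Se 2.55, In 1.78.
So from lowest to highest: Li < In < Se.

Li, In, Se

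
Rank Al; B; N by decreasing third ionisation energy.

N > B > Al

IE_3 is the cost of taking one more electron from the +2 cation: Al²⁺ still has 1 valence electron; B²⁺ still has 1 valence electron; N²⁺ still has 3 valence electrons.
All are still removing valence electrons, so compare the +2 ions as you would atoms: IE_3 generally rises across a period (higher Z_eff) and falls down a group (larger shell), subject to the usual subshell exceptions.
Valence configurations: Al²⁺ [Ne]3s¹, B²⁺ [He]2s¹, N²⁺ [He]2s²2p¹.
Approximate IE_3 values (kJ/mol): Al 2745, B 3660, N 4578.
Putting it together, IE_3: Al < B < N.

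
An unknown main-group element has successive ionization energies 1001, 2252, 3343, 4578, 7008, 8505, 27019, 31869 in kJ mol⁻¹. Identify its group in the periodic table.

Look for the largest jump between consecutive ionization energies: IE7/IE6 ≈ 3.2, far larger than any earlier ratio.
That jump marks the point where a core electron is being removed. So the atom has 6 valence electrons.
A main-group element with 6 valence electrons is in group 16.

Group 16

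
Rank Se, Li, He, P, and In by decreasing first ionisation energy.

He > P > Se > In > Li

Removing the outermost electron gets harder across a period and easier down a group.
These span different periods and groups, so the two trends combine.
In > Li: period and group pull opposite ways; the across-period shift dominates (558 vs 520 kJ/mol).
Se > In: relative to In, both the across-period and down-group shifts push Se's first ionization energy up.
P > Se: the two effects oppose for this pair; the down-group effect wins (1012 vs 941 kJ/mol).
He > P: both effects reinforce here, so He is clearly the higher of the two.
Approximate values (kJ/mol): He 2372, Li 520, P 1012, Se 941, In 558.
So from highest to lowest: He > P > Se > In > Li.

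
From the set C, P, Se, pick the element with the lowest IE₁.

Se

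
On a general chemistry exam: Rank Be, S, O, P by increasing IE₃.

P < S < O < Be

The third ionization energy removes an electron from the +2 ion. For each element: Be²⁺ is the bare [He] core; S²⁺ still has 4 valence electrons; O²⁺ still has 4 valence electrons; P²⁺ still has 3 valence electrons.
Pulling an electron out of a noble-gas core costs far more than removing a remaining valence electron, so Be sits at the high end of IE_3.
Valence configurations: S²⁺ [Ne]3s²3p², O²⁺ [He]2s²2p², P²⁺ [Ne]3s²3p¹.
Tabulated IE_3 (kJ/mol): Be 14849, S 3357, O 5300, P 2914.
So the third ionization energies run P < S < O < Be.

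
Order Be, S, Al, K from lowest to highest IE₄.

IE_4 is the cost of taking one more electron from the +3 cation: Be³⁺ is already 1 electron into the core; S³⁺ still has 3 valence electrons; Al³⁺ is the bare [Ne] core; K³⁺ is already 2 electrons into the core.
Core electrons are held far more tightly than valence electrons, so K, Al and Be top the IE_4 order.
Tabulated IE_4 (kJ/mol): Be 21007, S 4556, Al 11577, K 5877.
Putting it together, IE_4: S < K < Al < Be.

S, K, Al, Be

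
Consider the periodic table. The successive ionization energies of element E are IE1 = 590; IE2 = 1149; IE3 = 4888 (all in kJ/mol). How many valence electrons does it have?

2

Look for the largest jump between consecutive ionization energies: IE3/IE2 ≈ 4.3, far larger than any earlier ratio.
That jump marks the point where a core electron is being removed. So the atom has 2 valence electrons.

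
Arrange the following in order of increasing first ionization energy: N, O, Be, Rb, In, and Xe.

Be is in period 2, group 2; N is in period 2, group 15; O is in period 2, group 16; Rb is in period 5, group 1; In is in period 5, group 13; Xe is in period 5, group 18.
IE₁ increases left→right with effective nuclear charge and decreases top→bottom as the valence shell moves farther out.
These span different periods and groups, so the two trends combine.
In > Rb: both are in period 5; the period trend gives In the larger value.
Be > In: period and group pull opposite ways; the down-group shift dominates (900 vs 558 kJ/mol).
Xe > Be: period and group pull opposite ways; the across-period shift dominates (1170 vs 900 kJ/mol).
O > Xe: period and group pull opposite ways; the down-group shift dominates (1314 vs 1170 kJ/mol).
N > O: this pair runs against the simple trend — see the exception note.
Note the exception: N has a higher first ionization energy than O, contrary to the simple trend — pairing an electron in O's 2p⁴ costs repulsion energy, so O ionizes more easily than half-filled N (2p³).
For reference (kJ/mol): Be 900, N 1402, O 1314, Rb 403, In 558, Xe 1170.
So from lowest to highest: Rb < In < Be < Xe < O < N.

Rb < In < Be < Xe < O < N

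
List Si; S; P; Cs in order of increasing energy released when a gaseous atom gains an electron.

Si is in period 3, group 14; P is in period 3, group 15; S is in period 3, group 16; Cs is in period 6, group 1.
Adding an electron releases more energy for atoms nearer the top right (short of the noble gases).
Here both period and group differ, so the two effects have to be weighed against each other.
P > Cs: relative to Cs, both the across-period and down-group shifts push P's electron affinity up.
Si > P: this pair runs against the simple trend — see the exception note.
S > Si: both are in period 3; the period trend gives S the larger value.
Note the exception: Si has a higher electron affinity than P, contrary to the simple trend — adding an electron to P's half-filled 3p³ is unfavourable, so Si (3p²) has the more exothermic EA.
Approximate values (kJ/mol): Si 134, P 72, S 200, Cs 46.
So from lowest to highest: Cs < P < Si < S.

Cs < P < Si < S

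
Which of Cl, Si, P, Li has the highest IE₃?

The third ionization energy removes an electron from the +2 ion. For each element: Cl²⁺ still has 5 valence electrons; Si²⁺ still has 2 valence electrons; P²⁺ still has 3 valence electrons; Li²⁺ is already 1 electron into the core.
Breaking into a closed-shell core is much more expensive than removing a leftover valence electron — Li has the largest IE_3 here.
Valence configurations: Cl²⁺ [Ne]3s²3p³, Si²⁺ [Ne]3s², P²⁺ [Ne]3s²3p¹.
P²⁺ loses a lone 3p electron whereas Si²⁺ must break into a filled 3s² pair, so IE_3(Si) > IE_3(P) even though P has the higher nuclear charge.
Approximate IE_3 values (kJ/mol): Cl 3822, Si 3232, P 2914, Li 11815.
So the third ionization energies run P < Si < Cl < Li.

Li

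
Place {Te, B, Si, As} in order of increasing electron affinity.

B, As, Si, Te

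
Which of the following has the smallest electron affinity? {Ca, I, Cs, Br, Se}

Ca

Adding an electron releases more energy for atoms nearer the top right (short of the noble gases).
Neither a single period nor a single group — weigh both effects.
Cs > Ca: this pair runs against the simple trend — see the exception note.
Se > Cs: relative to Cs, both the across-period and down-group shifts push Se's electron affinity up.
I > Se: the two effects oppose for this pair; the across-period effect wins (295 vs 195 kJ/mol).
Br > I: they share group 17; the group trend gives Br the larger value.
Note the exception: Cs has a higher electron affinity than Ca, contrary to the simple trend — adding an electron to Ca (ns²) has to open a new, higher-energy np subshell, which is unfavourable.
For reference (kJ/mol): Ca 2, Se 195, Br 325, I 295, Cs 46.
The smallest electron affinity among these belongs to Ca.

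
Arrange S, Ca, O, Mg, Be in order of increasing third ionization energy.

After 2 electrons have been removed, what remains? S²⁺ still has 4 valence electrons; Ca²⁺ is the bare [Ar] core; O²⁺ still has 4 valence electrons; Mg²⁺ is the bare [Ne] core; Be²⁺ is the bare [He] core.
Usually core removal costs more than valence removal, but here the competition is close: a tightly held n=2 valence electron can cost more to remove than an n=3 core electron, so the actual values have to decide it.
Valence configurations: S²⁺ [Ne]3s²3p², O²⁺ [He]2s²2p².
Tabulated IE_3 (kJ/mol): S 3357, Ca 4912, O 5300, Mg 7733, Be 14849.
Overall IE_3 order: S < Ca < O < Mg < Be.

S, Ca, O, Mg, Be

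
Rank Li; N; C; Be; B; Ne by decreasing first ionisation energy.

Ne > N > C > Be > B > Li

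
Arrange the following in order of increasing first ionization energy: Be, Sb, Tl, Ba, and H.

Ba < Tl < Sb < Be < H

H is in period 1, group 1; Be is in period 2, group 2; Sb is in period 5, group 15; Ba is in period 6, group 2; Tl is in period 6, group 13.
Across a period the outer electron is held more tightly (higher IE₁); down a group it sits in a higher shell, more shielded, and comes off more easily.
Neither a single period nor a single group — weigh both effects.
Tl > Ba: both are in period 6; the period trend gives Tl the larger value.
Sb > Tl: relative to Tl, both the across-period and down-group shifts push Sb's first ionization energy up.
Be > Sb: the two effects oppose for this pair; the down-group effect wins (900 vs 831 kJ/mol).
H > Be: period and group pull opposite ways; the down-group shift dominates (1312 vs 900 kJ/mol).
Approximate values (kJ/mol): H 1312, Be 900, Sb 831, Ba 503, Tl 589.
So from lowest to highest: Ba < Tl < Sb < Be < H.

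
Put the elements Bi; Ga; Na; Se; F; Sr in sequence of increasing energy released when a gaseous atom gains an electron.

Sr < Ga < Na < Bi < Se < F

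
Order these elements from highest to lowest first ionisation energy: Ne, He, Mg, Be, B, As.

He > Ne > As > Be > B > Mg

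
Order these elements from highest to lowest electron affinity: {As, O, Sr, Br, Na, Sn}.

Br, O, Sn, As, Na, Sr

Atoms with high Z_eff and room in the valence shell (especially the halogens) have the most exothermic electron affinities.
These span different periods and groups, so the two trends combine.
Na > Sr: the two effects oppose for this pair; the down-group effect wins (53 vs 5 kJ/mol).
As > Na: period and group pull opposite ways; the across-period shift dominates (78 vs 53 kJ/mol).
Sn > As: this pair runs against the simple trend — see the exception note.
O > Sn: both effects reinforce here, so O is clearly the higher of the two.
Br > O: period and group pull opposite ways; the across-period shift dominates (325 vs 141 kJ/mol).
Note the exception: Sn has a higher electron affinity than As, contrary to the simple trend — adding an electron to As's half-filled np³ subshell costs electron-pairing energy.
Tabulated electron affinity (kJ/mol): O 141, Na 53, As 78, Br 325, Sr 5, Sn 107.
So from highest to lowest: Br > O > Sn > As > Na > Sr.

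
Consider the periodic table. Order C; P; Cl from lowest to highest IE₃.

P < Cl < C

The third ionization energy removes an electron from the +2 ion. For each element: C²⁺ still has 2 valence electrons; P²⁺ still has 3 valence electrons; Cl²⁺ still has 5 valence electrons.
All are still removing valence electrons, so compare the +2 ions as you would atoms: IE_3 generally rises across a period (higher Z_eff) and falls down a group (larger shell), subject to the usual subshell exceptions.
Valence configurations: C²⁺ [He]2s², P²⁺ [Ne]3s²3p¹, Cl²⁺ [Ne]3s²3p³.
Approximate IE_3 values (kJ/mol): C 4620, P 2914, Cl 3822.
Hence IE_3: P < Cl < C.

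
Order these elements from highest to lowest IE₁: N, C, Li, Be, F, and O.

Li is in period 2, group 1; Be is in period 2, group 2; C is in period 2, group 14; N is in period 2, group 15; O is in period 2, group 16; F is in period 2, group 17.
Removing the outermost electron gets harder across a period and easier down a group.
All lie in period 2; the across-period trend (first ionization energy increases left to right) applies, with the exception below.
Note the exception: N has a higher first ionization energy than O, contrary to the simple trend — pairing an electron in O's 2p⁴ costs repulsion energy, so O ionizes more easily than half-filled N (2p³).
Tabulated first ionization energy (kJ/mol): Li 520, Be 900, C 1086, N 1402, O 1314, F 1681.
So from highest to lowest: F > N > O > C > Be > Li.

F > N > O > C > Be > Li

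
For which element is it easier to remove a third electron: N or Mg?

N

The third ionization energy removes an electron from the +2 ion. For each element: N²⁺ still has 3 valence electrons; Mg²⁺ is the bare [Ne] core.
Breaking into a closed-shell core is much more expensive than removing a leftover valence electron — Mg has the largest IE_3 here.
Approximate IE_3 values (kJ/mol): N 4578, Mg 7733.
So the third ionization energies run N < Mg.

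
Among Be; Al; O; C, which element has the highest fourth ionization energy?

Consider each +3 ion: Be³⁺ is already 1 electron into the core; Al³⁺ is the bare [Ne] core; O³⁺ still has 3 valence electrons; C³⁺ still has 1 valence electron.
Breaking into a closed-shell core is much more expensive than removing a leftover valence electron — Al and Be have the largest IE_4 here.
Valence configurations: O³⁺ [He]2s²2p¹, C³⁺ [He]2s¹.
Approximate IE_4 values (kJ/mol): Be 21007, Al 11577, O 7469, C 6223.
Putting it together, IE_4: C < O < Al < Be.

Be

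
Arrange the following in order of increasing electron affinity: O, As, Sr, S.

Sr, As, O, S

O is in period 2, group 16; S is in period 3, group 16; As is in period 4, group 15; Sr is in period 5, group 2.
Atoms with high Z_eff and room in the valence shell (especially the halogens) have the most exothermic electron affinities.
Neither a single period nor a single group — weigh both effects.
As > Sr: relative to Sr, both the across-period and down-group shifts push As's electron affinity up.
O > As: both effects reinforce here, so O is clearly the higher of the two.
S > O: this pair runs against the simple trend — see the exception note.
Note the exception: S has a higher electron affinity than O, contrary to the simple trend — the compact 2p subshell of O repels the added electron more than S's larger 3p does.
Tabulated electron affinity (kJ/mol): O 141, S 200, As 78, Sr 5.
So from lowest to highest: Sr < As < O < S.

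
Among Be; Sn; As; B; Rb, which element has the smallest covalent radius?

Moving right in a period, electrons are added to the same shell under a stronger nuclear pull, so atoms get smaller; moving down, a new shell is opened and atoms get larger.
These span different periods and groups, so the two trends combine.
Be > B: Be lies to the left of B in period 2, so the across-period effect alone puts Be larger.
As > Be: the two effects oppose for this pair; the down-group effect wins (121 vs 102 pm).
Sn > As: relative to As, both the across-period and down-group shifts push Sn's atomic radius up.
Rb > Sn: Rb lies to the left of Sn in period 5, so the across-period effect alone puts Rb larger.
Approximate values (pm): Be 102, B 85, As 121, Rb 210, Sn 140.
The smallest covalent radius among these belongs to B.

B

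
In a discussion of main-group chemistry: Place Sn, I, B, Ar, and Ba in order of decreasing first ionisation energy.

Ar > I > B > Sn > Ba

Across a period the outer electron is held more tightly (higher IE₁); down a group it sits in a higher shell, more shielded, and comes off more easily.
These span different periods and groups, so the two trends combine.
Sn > Ba: relative to Ba, both the across-period and down-group shifts push Sn's first ionization energy up.
B > Sn: period and group pull opposite ways; the down-group shift dominates (801 vs 709 kJ/mol).
I > B: period and group pull opposite ways; the across-period shift dominates (1008 vs 801 kJ/mol).
Ar > I: both effects reinforce here, so Ar is clearly the higher of the two.
Tabulated first ionization energy (kJ/mol): B 801, Ar 1521, Sn 709, I 1008, Ba 503.
So from highest to lowest: Ar > I > B > Sn > Ba.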